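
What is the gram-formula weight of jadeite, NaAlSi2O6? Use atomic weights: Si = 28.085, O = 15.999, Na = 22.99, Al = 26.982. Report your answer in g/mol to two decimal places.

Na: 1 × 22.99 = 22.9900
Al: 1 × 26.982 = 26.9820
Si: 2 × 28.085 = 56.1700
O: 6 × 15.999 = 95.9940
Summing the contributions gives the formula mass.

202.14 g/mol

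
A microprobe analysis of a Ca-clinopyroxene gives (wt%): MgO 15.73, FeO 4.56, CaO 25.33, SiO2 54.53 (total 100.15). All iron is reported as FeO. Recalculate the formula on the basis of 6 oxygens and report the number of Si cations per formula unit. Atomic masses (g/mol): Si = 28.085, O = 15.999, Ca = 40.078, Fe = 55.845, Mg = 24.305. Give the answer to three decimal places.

2.002 Si apfu

15.73 wt% MgO ÷ 40.304 g/mol = 0.39028 mol, giving 0.39028 Mg and 0.39028 O.
4.56 wt% FeO ÷ 71.844 g/mol = 0.06347 mol, giving 0.06347 Fe and 0.06347 O.
25.33 wt% CaO ÷ 56.077 g/mol = 0.45170 mol, giving 0.45170 Ca and 0.45170 O.
54.53 wt% SiO2 ÷ 60.083 g/mol = 0.90758 mol, giving 0.90758 Si and 1.81516 O.
Oxygen sums to 2.72061; scaling by 6/2.72061 = 2.20539 puts the formula on 6 O.
Si: 0.90758 × 2.20539 = 2.002 atoms per formula unit.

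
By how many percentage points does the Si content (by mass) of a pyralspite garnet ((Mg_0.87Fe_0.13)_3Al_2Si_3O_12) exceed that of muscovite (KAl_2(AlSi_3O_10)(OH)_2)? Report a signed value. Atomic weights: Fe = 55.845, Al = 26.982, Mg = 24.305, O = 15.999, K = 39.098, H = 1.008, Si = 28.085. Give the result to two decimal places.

M((Mg_0.87Fe_0.13)_3Al_2Si_3O_12) = 415.423 g/mol, so wt% Si = 84.255/415.423 × 100 = 20.28%.
M(KAl_2(AlSi_3O_10)(OH)_2) = 398.303 g/mol, so wt% Si = 84.255/398.303 × 100 = 21.15%.
20.28 − 21.15 = -0.87 pp.

-0.87 percentage points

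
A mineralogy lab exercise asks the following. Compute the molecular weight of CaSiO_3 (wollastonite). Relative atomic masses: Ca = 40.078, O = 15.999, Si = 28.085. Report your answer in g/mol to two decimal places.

Ca: 1 × 40.078 = 40.0780
Si: 1 × 28.085 = 28.0850
O: 3 × 15.999 = 47.9970
Summing the contributions gives the formula mass.

116.16 g/mol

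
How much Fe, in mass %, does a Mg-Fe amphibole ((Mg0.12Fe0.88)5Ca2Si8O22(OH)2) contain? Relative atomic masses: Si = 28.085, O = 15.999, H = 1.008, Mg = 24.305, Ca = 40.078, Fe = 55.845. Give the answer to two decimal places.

25.83 mass %

Formula mass = 0.60×24.305 + 4.40×55.845 + 2×40.078 + 8×28.085 + 24×15.999 + 2×1.008 = 951.129 g/mol, of which 245.718 g is Fe.
So Fe makes up 245.718/951.129 = 0.2583 of the mass, i.e. 25.83%.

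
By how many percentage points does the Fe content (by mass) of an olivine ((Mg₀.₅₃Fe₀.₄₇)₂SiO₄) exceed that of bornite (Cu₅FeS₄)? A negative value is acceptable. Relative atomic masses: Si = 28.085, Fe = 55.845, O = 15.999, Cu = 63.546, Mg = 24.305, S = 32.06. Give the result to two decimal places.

M((Mg₀.₅₃Fe₀.₄₇)₂SiO₄) = 170.339 g/mol, so wt% Fe = 52.494/170.339 × 100 = 30.82%.
M(Cu₅FeS₄) = 501.815 g/mol, so wt% Fe = 55.845/501.815 × 100 = 11.13%.
30.82 − 11.13 = 19.69 pp.

19.69 percentage points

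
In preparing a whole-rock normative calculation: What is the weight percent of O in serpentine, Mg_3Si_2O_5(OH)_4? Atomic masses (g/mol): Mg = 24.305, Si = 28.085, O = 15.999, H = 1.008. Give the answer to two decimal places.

Formula mass = 3*24.305 + 2*28.085 + 9*15.999 + 4*1.008 = 277.108 g/mol, of which 143.991 g is O.
So O makes up 143.991/277.108 = 0.5196 of the mass, i.e. 51.96%.

51.96 mass %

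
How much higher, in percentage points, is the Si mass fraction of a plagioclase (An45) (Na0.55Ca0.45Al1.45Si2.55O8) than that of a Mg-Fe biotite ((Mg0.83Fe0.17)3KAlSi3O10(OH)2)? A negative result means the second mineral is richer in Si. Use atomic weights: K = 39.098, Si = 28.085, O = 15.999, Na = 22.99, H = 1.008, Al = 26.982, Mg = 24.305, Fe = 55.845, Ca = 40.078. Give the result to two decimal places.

7.14 percentage points

Si in Na0.55Ca0.45Al1.45Si2.55O8: molar mass 269.412 g/mol; 2.55×28.085 = 71.617 g → 26.58 wt%.
Si in (Mg0.83Fe0.17)3KAlSi3O10(OH)2: molar mass 433.339 g/mol; 3×28.085 = 84.255 g → 19.44 wt%.
Difference = 26.58 − 19.44 = 7.14 percentage points.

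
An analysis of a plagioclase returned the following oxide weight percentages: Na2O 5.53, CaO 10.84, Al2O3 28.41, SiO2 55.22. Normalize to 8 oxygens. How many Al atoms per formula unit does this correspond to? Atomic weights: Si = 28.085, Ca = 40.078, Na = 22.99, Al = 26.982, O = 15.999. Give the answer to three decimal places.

1.508 Al apfu

Na2O (M=61.979): mol = 0.08922; Na = 0.17844, O = 0.08922.
CaO (M=56.077): mol = 0.19331; Ca = 0.19331, O = 0.19331.
Al2O3 (M=101.961): mol = 0.27864; Al = 0.55728, O = 0.83592.
SiO2 (M=60.083): mol = 0.91906; Si = 0.91906, O = 1.83812.
ΣO = 2.95657; factor = 8/ΣO = 2.70584.
Al apfu = 0.55728 × 2.70584 = 1.508.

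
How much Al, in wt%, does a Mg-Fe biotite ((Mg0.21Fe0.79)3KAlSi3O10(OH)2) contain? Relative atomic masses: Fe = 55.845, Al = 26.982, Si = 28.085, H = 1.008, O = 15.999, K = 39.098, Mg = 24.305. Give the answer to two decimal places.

5.48 wt%

Formula mass = 0.63*24.305 + 2.37*55.845 + 1*39.098 + 1*26.982 + 3*28.085 + 12*15.999 + 2*1.008 = 492.004 g/mol, of which 26.982 g is Al.
So Al makes up 26.982/492.004 = 0.0548 of the mass, i.e. 5.48%.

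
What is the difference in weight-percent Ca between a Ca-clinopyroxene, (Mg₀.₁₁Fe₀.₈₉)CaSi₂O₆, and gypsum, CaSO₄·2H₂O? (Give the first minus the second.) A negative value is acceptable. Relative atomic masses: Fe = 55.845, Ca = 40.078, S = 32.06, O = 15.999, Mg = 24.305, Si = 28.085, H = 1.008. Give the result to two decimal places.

Ca in (Mg₀.₁₁Fe₀.₈₉)CaSi₂O₆: molar mass 244.618 g/mol; 1×40.078 = 40.078 g → 16.38 wt%.
Ca in CaSO₄·2H₂O: molar mass 172.164 g/mol; 1×40.078 = 40.078 g → 23.28 wt%.
Difference = 16.38 − 23.28 = -6.90 percentage points.

-6.90 percentage points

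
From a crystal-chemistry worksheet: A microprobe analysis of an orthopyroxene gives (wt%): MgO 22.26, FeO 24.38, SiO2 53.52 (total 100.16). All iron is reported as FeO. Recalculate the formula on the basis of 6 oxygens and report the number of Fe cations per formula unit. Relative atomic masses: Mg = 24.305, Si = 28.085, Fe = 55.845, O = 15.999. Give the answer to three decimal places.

0.762 Fe apfu

MgO (M=40.304): mol = 0.55230; Mg = 0.55230, O = 0.55230.
FeO (M=71.844): mol = 0.33935; Fe = 0.33935, O = 0.33935.
SiO2 (M=60.083): mol = 0.89077; Si = 0.89077, O = 1.78154.
ΣO = 2.67319; factor = 6/ΣO = 2.24451.
Fe apfu = 0.33935 × 2.24451 = 0.762.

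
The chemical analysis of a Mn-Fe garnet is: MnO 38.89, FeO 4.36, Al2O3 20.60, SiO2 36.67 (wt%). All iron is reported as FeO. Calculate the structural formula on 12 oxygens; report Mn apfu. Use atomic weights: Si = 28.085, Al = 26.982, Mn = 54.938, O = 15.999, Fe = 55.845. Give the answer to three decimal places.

MnO (M=70.937): mol = 0.54823; Mn = 0.54823, O = 0.54823.
FeO (M=71.844): mol = 0.06069; Fe = 0.06069, O = 0.06069.
Al2O3 (M=101.961): mol = 0.20204; Al = 0.40408, O = 0.60612.
SiO2 (M=60.083): mol = 0.61032; Si = 0.61032, O = 1.22064.
ΣO = 2.43568; factor = 12/ΣO = 4.92676.
Mn apfu = 0.54823 × 4.92676 = 2.701.

2.701 Mn apfu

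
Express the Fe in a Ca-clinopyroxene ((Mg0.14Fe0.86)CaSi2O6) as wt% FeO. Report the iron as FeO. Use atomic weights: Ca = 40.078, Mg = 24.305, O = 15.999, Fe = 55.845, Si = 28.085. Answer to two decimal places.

Molar mass of (Mg0.14Fe0.86)CaSi2O6 = 0.14×24.305 + 0.86×55.845 + 1×40.078 + 2×28.085 + 6×15.999 = 243.671 g/mol.
Each formula unit contains 0.86 Fe, equivalent to 0.86/1 = 0.8600 mol FeO.
M(FeO) = 1×55.845 + 1×15.999 = 71.844 g/mol.
Mass of FeO per formula unit = 0.8600 × 71.844 = 61.786 g.
FeO wt% = 61.786 / 243.671 × 100 = 25.36%.

25.36 wt%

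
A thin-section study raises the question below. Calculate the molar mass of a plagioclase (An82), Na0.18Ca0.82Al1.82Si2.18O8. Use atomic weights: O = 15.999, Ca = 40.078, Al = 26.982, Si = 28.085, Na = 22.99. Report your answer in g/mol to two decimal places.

The formula mass is the sum 0.18(22.99) + 0.82(40.078) + 1.82(26.982) + 2.18(28.085) + 8(15.999).

275.33 g/mol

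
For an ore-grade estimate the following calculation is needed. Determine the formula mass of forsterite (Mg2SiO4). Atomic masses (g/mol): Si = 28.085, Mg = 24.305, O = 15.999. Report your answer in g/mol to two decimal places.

Mg: 2 × 24.305 = 48.6100
Si: 1 × 28.085 = 28.0850
O: 4 × 15.999 = 63.9960
Summing the contributions gives the formula mass.

140.69 g/mol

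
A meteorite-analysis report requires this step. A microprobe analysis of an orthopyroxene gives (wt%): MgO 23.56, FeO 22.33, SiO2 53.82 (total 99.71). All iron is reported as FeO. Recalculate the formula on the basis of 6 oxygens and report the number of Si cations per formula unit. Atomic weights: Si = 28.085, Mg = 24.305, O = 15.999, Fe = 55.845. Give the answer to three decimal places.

2.000 Si apfu

MgO: 23.56/40.304 = 0.58456 mol → 0.58456 mol Mg, 0.58456 mol O.
FeO: 22.33/71.844 = 0.31081 mol → 0.31081 mol Fe, 0.31081 mol O.
SiO2: 53.82/60.083 = 0.89576 mol → 0.89576 mol Si, 1.79152 mol O.
Total oxygen = 2.68689 mol. Normalization factor = 6/2.68689 = 2.23306.
Si per 6 O = 0.89576 × 2.23306 = 2.000.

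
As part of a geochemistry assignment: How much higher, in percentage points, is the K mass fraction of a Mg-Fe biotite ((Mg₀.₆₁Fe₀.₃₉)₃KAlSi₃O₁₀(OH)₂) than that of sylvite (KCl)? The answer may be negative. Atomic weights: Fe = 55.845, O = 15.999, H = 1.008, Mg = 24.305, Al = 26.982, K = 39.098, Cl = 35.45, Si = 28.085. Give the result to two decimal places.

-43.84 percentage points

K in (Mg₀.₆₁Fe₀.₃₉)₃KAlSi₃O₁₀(OH)₂: molar mass 454.156 g/mol; 1×39.098 = 39.098 g → 8.61 wt%.
K in KCl: molar mass 74.548 g/mol; 1×39.098 = 39.098 g → 52.45 wt%.
Difference = 8.61 − 52.45 = -43.84 percentage points.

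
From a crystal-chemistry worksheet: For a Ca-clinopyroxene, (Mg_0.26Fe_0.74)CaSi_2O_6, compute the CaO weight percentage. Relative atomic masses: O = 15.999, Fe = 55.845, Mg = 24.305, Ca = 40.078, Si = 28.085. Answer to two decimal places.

Molar mass of (Mg_0.26Fe_0.74)CaSi_2O_6 = 0.26×24.305 + 0.74×55.845 + 1×40.078 + 2×28.085 + 6×15.999 = 239.887 g/mol.
Each formula unit contains 1 Ca, equivalent to 1/1 = 1.0000 mol CaO.
M(CaO) = 1×40.078 + 1×15.999 = 56.077 g/mol.
Mass of CaO per formula unit = 1.0000 × 56.077 = 56.077 g.
CaO wt% = 56.077 / 239.887 × 100 = 23.38%.

23.38 wt%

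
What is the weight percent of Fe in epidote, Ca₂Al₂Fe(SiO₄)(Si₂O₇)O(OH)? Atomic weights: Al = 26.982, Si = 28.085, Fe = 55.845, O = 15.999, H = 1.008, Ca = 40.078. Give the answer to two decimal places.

M(Ca₂Al₂Fe(SiO₄)(Si₂O₇)O(OH)) = 483.215 g/mol.
Fe contributes 1 × 55.845 = 55.845 g per mole.
55.845/483.215 = 0.1156 → 11.56%.

11.56 mass %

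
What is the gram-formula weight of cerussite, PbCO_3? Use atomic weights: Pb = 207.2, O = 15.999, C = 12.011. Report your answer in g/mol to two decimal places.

267.21 g/mol

The formula mass is the sum 1×207.2 + 1×12.011 + 3×15.999.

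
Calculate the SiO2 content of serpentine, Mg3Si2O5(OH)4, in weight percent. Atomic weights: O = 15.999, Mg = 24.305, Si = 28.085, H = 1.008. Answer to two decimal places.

Molar mass of Mg3Si2O5(OH)4 = 3*24.305 + 2*28.085 + 9*15.999 + 4*1.008 = 277.108 g/mol.
Each formula unit contains 2 Si, equivalent to 2/1 = 2.0000 mol SiO2.
M(SiO2) = 1×28.085 + 2×15.999 = 60.083 g/mol.
Mass of SiO2 per formula unit = 2.0000 × 60.083 = 120.166 g.
SiO2 wt% = 120.166 / 277.108 × 100 = 43.36%.

43.36 wt%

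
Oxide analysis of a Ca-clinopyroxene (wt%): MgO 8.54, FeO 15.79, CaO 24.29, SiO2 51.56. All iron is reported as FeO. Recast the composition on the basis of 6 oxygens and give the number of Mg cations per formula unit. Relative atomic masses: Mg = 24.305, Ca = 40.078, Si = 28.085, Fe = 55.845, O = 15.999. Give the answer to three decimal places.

0.493 Mg apfu

MgO (M=40.304): mol = 0.21189; Mg = 0.21189, O = 0.21189.
FeO (M=71.844): mol = 0.21978; Fe = 0.21978, O = 0.21978.
CaO (M=56.077): mol = 0.43315; Ca = 0.43315, O = 0.43315.
SiO2 (M=60.083): mol = 0.85815; Si = 0.85815, O = 1.71630.
ΣO = 2.58112; factor = 6/ΣO = 2.32457.
Mg apfu = 0.21189 × 2.32457 = 0.493.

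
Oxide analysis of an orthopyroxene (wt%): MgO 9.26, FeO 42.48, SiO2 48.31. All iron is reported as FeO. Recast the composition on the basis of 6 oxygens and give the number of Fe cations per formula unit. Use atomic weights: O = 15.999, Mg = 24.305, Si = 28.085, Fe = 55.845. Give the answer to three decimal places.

1.460 Fe apfu

MgO: 9.26/40.304 = 0.22975 mol → 0.22975 mol Mg, 0.22975 mol O.
FeO: 42.48/71.844 = 0.59128 mol → 0.59128 mol Fe, 0.59128 mol O.
SiO2: 48.31/60.083 = 0.80405 mol → 0.80405 mol Si, 1.60810 mol O.
Total oxygen = 2.42913 mol. Normalization factor = 6/2.42913 = 2.47002.
Fe per 6 O = 0.59128 × 2.47002 = 1.460.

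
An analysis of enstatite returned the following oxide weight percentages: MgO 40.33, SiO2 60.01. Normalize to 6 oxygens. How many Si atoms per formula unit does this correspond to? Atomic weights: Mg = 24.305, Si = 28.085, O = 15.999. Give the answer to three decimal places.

MgO: 40.33/40.304 = 1.00065 mol → 1.00065 mol Mg, 1.00065 mol O.
SiO2: 60.01/60.083 = 0.99879 mol → 0.99879 mol Si, 1.99758 mol O.
Total oxygen = 2.99823 mol. Normalization factor = 6/2.99823 = 2.00118.
Si per 6 O = 0.99879 × 2.00118 = 1.999.

1.999 Si apfu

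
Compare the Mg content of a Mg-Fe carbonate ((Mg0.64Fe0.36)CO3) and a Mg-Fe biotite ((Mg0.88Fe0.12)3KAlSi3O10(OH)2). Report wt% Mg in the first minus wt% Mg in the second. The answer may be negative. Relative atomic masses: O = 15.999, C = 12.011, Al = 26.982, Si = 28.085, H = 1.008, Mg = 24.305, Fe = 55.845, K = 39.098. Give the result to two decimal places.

1.29 percentage points

Mg in (Mg0.64Fe0.36)CO3: molar mass 95.667 g/mol; 0.64×24.305 = 15.555 g → 16.26 wt%.
Mg in (Mg0.88Fe0.12)3KAlSi3O10(OH)2: molar mass 428.608 g/mol; 2.64×24.305 = 64.165 g → 14.97 wt%.
Difference = 16.26 − 14.97 = 1.29 percentage points.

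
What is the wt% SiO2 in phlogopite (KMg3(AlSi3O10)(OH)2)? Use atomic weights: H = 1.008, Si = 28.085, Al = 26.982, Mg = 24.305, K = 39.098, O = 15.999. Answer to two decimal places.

43.20 wt%

M(KMg3(AlSi3O10)(OH)2) = 417.254 g/mol; M(SiO2) = 60.083 g/mol.
Moles SiO2 per formula unit = 3 Si ÷ 1 = 3.0000.
SiO2 fraction = (3.0000 × 60.083) / 417.254 = 180.249/417.254 = 0.4320.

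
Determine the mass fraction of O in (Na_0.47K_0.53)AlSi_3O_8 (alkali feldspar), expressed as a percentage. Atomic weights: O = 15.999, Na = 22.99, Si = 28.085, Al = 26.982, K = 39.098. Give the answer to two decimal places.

47.27 wt%

M((Na_0.47K_0.53)AlSi_3O_8) = 270.756 g/mol.
O contributes 8 × 15.999 = 127.992 g per mole.
127.992/270.756 = 0.4727 → 47.27%.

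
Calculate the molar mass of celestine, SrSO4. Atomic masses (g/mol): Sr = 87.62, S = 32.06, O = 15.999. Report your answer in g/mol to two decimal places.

The formula mass is the sum 1·87.62 + 1·32.06 + 4·15.999.

183.68 g/mol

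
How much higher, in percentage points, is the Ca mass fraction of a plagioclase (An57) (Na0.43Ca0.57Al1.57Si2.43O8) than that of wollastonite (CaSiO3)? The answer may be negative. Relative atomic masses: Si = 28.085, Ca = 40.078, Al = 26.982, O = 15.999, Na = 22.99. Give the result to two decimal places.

M(Na0.43Ca0.57Al1.57Si2.43O8) = 271.330 g/mol, so wt% Ca = 22.844/271.330 × 100 = 8.42%.
M(CaSiO3) = 116.160 g/mol, so wt% Ca = 40.078/116.160 × 100 = 34.50%.
8.42 − 34.50 = -26.08 pp.

-26.08 percentage points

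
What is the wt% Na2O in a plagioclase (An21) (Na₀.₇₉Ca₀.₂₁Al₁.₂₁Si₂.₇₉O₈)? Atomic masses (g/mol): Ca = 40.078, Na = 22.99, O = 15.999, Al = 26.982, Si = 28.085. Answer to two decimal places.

9.22 wt%

Formula mass = 265.576 g/mol.
0.79 Na → 0.3950 mol Na2O per formula unit; M(Na2O) = 61.979, so Na2O mass = 24.482 g.
24.482/265.576 × 100 = 9.22 wt%.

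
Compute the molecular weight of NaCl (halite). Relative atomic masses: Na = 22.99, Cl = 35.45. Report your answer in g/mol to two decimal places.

58.44 g/mol

Na: 1 × 22.99 = 22.9900
Cl: 1 × 35.45 = 35.4500
Summing the contributions gives the formula mass.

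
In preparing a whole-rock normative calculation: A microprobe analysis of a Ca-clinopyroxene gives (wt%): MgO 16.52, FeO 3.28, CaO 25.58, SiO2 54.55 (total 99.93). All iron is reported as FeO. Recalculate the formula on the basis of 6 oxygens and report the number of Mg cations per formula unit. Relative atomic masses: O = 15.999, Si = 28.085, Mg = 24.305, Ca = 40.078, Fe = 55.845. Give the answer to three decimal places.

16.52 wt% MgO ÷ 40.304 g/mol = 0.40988 mol, giving 0.40988 Mg and 0.40988 O.
3.28 wt% FeO ÷ 71.844 g/mol = 0.04565 mol, giving 0.04565 Fe and 0.04565 O.
25.58 wt% CaO ÷ 56.077 g/mol = 0.45616 mol, giving 0.45616 Ca and 0.45616 O.
54.55 wt% SiO2 ÷ 60.083 g/mol = 0.90791 mol, giving 0.90791 Si and 1.81582 O.
Oxygen sums to 2.72751; scaling by 6/2.72751 = 2.19981 puts the formula on 6 O.
Mg: 0.40988 × 2.19981 = 0.902 atoms per formula unit.

0.902 Mg apfu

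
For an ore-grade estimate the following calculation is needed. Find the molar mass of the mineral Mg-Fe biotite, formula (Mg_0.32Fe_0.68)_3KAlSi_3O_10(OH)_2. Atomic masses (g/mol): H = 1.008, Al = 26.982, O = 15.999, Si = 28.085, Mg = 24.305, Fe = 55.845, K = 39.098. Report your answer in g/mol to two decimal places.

The formula mass is the sum 0.96×24.305 + 2.04×55.845 + 1×39.098 + 1×26.982 + 3×28.085 + 12×15.999 + 2×1.008.

481.60 g/mol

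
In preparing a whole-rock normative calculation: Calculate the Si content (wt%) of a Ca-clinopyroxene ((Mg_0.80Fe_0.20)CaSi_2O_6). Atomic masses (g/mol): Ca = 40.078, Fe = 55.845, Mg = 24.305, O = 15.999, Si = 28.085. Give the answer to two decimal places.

M((Mg_0.80Fe_0.20)CaSi_2O_6) = 222.855 g/mol.
Si contributes 2 × 28.085 = 56.170 g per mole.
56.170/222.855 = 0.2520 → 25.20%.

25.20 wt%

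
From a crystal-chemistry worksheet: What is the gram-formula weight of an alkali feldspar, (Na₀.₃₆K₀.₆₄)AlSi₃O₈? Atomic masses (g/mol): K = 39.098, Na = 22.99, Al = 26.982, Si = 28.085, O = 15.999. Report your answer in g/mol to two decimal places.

272.53 g/mol

M = 0.36*22.99 + 0.64*39.098 + 1*26.982 + 3*28.085 + 8*15.999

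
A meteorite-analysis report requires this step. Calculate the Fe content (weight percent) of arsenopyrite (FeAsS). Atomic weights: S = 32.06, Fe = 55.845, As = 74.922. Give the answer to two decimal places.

34.30 weight percent

M(FeAsS) = 162.827 g/mol.
Fe contributes 1 × 55.845 = 55.845 g per mole.
55.845/162.827 = 0.3430 → 34.30%.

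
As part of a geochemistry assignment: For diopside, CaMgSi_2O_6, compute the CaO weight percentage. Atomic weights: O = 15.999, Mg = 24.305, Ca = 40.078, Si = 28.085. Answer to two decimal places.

M(CaMgSi_2O_6) = 216.547 g/mol; M(CaO) = 56.077 g/mol.
Moles CaO per formula unit = 1 Ca ÷ 1 = 1.0000.
CaO fraction = (1.0000 × 56.077) / 216.547 = 56.077/216.547 = 0.2590.

25.90 wt%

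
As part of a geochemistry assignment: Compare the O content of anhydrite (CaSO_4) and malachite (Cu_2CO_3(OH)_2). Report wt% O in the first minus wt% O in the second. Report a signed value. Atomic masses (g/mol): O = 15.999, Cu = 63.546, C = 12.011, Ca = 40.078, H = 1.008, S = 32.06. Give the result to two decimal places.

First mineral: 63.996 g O in 136.134 g formula = 47.01 wt% O.
Second mineral: 79.995 g O in 221.114 g formula = 36.18 wt% O.
47.01% − 36.18% gives a difference of 10.83 percentage points.

10.83 percentage points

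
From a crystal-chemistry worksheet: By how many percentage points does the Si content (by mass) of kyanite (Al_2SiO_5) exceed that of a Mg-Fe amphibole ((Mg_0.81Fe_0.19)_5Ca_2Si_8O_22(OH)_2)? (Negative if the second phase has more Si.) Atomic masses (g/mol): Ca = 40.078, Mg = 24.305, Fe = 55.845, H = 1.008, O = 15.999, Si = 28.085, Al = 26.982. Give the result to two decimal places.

First mineral: 28.085 g Si in 162.044 g formula = 17.33 wt% Si.
Second mineral: 224.680 g Si in 842.316 g formula = 26.67 wt% Si.
17.33% − 26.67% gives a difference of -9.34 percentage points.

-9.34 percentage points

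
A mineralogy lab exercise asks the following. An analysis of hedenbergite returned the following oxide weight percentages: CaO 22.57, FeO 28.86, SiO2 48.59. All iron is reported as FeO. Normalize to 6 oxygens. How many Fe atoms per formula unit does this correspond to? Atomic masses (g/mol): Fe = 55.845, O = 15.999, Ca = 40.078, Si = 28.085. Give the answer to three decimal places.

0.995 Fe apfu

22.57 wt% CaO ÷ 56.077 g/mol = 0.40248 mol, giving 0.40248 Ca and 0.40248 O.
28.86 wt% FeO ÷ 71.844 g/mol = 0.40170 mol, giving 0.40170 Fe and 0.40170 O.
48.59 wt% SiO2 ÷ 60.083 g/mol = 0.80871 mol, giving 0.80871 Si and 1.61742 O.
Oxygen sums to 2.42160; scaling by 6/2.42160 = 2.47770 puts the formula on 6 O.
Fe: 0.40170 × 2.47770 = 0.995 atoms per formula unit.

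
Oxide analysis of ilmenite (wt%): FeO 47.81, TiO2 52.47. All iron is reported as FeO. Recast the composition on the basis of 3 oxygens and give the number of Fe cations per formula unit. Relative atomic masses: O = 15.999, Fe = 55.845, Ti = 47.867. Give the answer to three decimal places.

FeO: 47.81/71.844 = 0.66547 mol → 0.66547 mol Fe, 0.66547 mol O.
TiO2: 52.47/79.865 = 0.65698 mol → 0.65698 mol Ti, 1.31396 mol O.
Total oxygen = 1.97943 mol. Normalization factor = 3/1.97943 = 1.51559.
Fe per 3 O = 0.66547 × 1.51559 = 1.009.

1.009 Fe apfu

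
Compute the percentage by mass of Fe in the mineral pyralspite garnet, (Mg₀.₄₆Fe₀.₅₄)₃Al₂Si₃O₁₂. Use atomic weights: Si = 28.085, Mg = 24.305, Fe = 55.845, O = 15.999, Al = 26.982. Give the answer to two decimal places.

M((Mg₀.₄₆Fe₀.₅₄)₃Al₂Si₃O₁₂) = 454.217 g/mol.
Fe contributes 1.62 × 55.845 = 90.469 g per mole.
90.469/454.217 = 0.1992 → 19.92%.

19.92 wt%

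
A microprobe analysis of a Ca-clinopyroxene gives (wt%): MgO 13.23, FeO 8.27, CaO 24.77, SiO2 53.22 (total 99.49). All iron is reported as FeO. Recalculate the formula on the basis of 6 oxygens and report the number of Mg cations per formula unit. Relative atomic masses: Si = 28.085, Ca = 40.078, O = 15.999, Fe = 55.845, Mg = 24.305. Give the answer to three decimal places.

0.741 Mg apfu

MgO: 13.23/40.304 = 0.32826 mol → 0.32826 mol Mg, 0.32826 mol O.
FeO: 8.27/71.844 = 0.11511 mol → 0.11511 mol Fe, 0.11511 mol O.
CaO: 24.77/56.077 = 0.44171 mol → 0.44171 mol Ca, 0.44171 mol O.
SiO2: 53.22/60.083 = 0.88577 mol → 0.88577 mol Si, 1.77154 mol O.
Total oxygen = 2.65662 mol. Normalization factor = 6/2.65662 = 2.25851.
Mg per 6 O = 0.32826 × 2.25851 = 0.741.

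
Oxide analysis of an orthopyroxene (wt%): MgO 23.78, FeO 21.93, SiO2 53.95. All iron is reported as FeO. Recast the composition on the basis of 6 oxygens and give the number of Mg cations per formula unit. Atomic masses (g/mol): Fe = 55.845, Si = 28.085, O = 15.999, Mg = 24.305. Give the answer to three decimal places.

1.315 Mg apfu

23.78 wt% MgO ÷ 40.304 g/mol = 0.59002 mol, giving 0.59002 Mg and 0.59002 O.
21.93 wt% FeO ÷ 71.844 g/mol = 0.30524 mol, giving 0.30524 Fe and 0.30524 O.
53.95 wt% SiO2 ÷ 60.083 g/mol = 0.89792 mol, giving 0.89792 Si and 1.79584 O.
Oxygen sums to 2.69110; scaling by 6/2.69110 = 2.22957 puts the formula on 6 O.
Mg: 0.59002 × 2.22957 = 1.315 atoms per formula unit.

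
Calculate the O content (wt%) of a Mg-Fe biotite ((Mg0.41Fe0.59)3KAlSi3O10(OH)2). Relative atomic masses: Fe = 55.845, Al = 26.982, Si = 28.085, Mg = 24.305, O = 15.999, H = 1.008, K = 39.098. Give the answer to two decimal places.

Formula mass = 1.23·24.305 + 1.77·55.845 + 1·39.098 + 1·26.982 + 3·28.085 + 12·15.999 + 2·1.008 = 473.080 g/mol, of which 191.988 g is O.
So O makes up 191.988/473.080 = 0.4058 of the mass, i.e. 40.58%.

40.58 wt%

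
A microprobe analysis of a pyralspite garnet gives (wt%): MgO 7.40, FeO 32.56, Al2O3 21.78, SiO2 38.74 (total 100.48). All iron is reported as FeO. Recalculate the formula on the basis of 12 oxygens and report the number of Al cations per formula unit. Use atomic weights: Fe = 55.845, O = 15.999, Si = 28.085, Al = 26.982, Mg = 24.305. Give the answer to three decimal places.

MgO (M=40.304): mol = 0.18360; Mg = 0.18360, O = 0.18360.
FeO (M=71.844): mol = 0.45320; Fe = 0.45320, O = 0.45320.
Al2O3 (M=101.961): mol = 0.21361; Al = 0.42722, O = 0.64083.
SiO2 (M=60.083): mol = 0.64477; Si = 0.64477, O = 1.28954.
ΣO = 2.56717; factor = 12/ΣO = 4.67441.
Al apfu = 0.42722 × 4.67441 = 1.997.

1.997 Al apfu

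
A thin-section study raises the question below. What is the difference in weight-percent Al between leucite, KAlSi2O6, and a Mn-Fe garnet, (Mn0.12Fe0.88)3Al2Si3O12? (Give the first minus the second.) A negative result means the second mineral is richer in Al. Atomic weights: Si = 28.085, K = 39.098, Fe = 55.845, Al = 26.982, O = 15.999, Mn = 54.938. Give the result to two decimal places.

M(KAlSi2O6) = 218.244 g/mol, so wt% Al = 26.982/218.244 × 100 = 12.36%.
M((Mn0.12Fe0.88)3Al2Si3O12) = 497.415 g/mol, so wt% Al = 53.964/497.415 × 100 = 10.85%.
12.36 − 10.85 = 1.51 pp.

1.51 percentage points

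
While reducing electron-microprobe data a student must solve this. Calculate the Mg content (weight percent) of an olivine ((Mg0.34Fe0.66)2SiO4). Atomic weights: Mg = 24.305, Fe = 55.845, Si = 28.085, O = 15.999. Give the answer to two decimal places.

M((Mg0.34Fe0.66)2SiO4) = 182.324 g/mol.
Mg contributes 0.68 × 24.305 = 16.527 g per mole.
16.527/182.324 = 0.0906 → 9.06%.

9.06 weight percent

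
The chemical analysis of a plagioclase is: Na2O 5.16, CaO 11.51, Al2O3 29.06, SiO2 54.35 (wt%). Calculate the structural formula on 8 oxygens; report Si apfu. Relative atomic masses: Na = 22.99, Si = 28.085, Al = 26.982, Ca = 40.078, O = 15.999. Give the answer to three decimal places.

Na2O: 5.16/61.979 = 0.08325 mol → 0.16650 mol Na, 0.08325 mol O.
CaO: 11.51/56.077 = 0.20525 mol → 0.20525 mol Ca, 0.20525 mol O.
Al2O3: 29.06/101.961 = 0.28501 mol → 0.57002 mol Al, 0.85503 mol O.
SiO2: 54.35/60.083 = 0.90458 mol → 0.90458 mol Si, 1.80916 mol O.
Total oxygen = 2.95269 mol. Normalization factor = 8/2.95269 = 2.70939.
Si per 8 O = 0.90458 × 2.70939 = 2.451.

2.451 Si apfu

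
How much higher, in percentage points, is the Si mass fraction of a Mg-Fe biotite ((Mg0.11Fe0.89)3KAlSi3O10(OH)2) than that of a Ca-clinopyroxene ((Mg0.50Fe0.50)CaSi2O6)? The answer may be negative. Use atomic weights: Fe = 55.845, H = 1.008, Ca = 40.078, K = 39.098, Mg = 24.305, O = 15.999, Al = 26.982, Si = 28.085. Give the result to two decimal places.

M((Mg0.11Fe0.89)3KAlSi3O10(OH)2) = 501.466 g/mol, so wt% Si = 84.255/501.466 × 100 = 16.80%.
M((Mg0.50Fe0.50)CaSi2O6) = 232.317 g/mol, so wt% Si = 56.170/232.317 × 100 = 24.18%.
16.80 − 24.18 = -7.38 pp.

-7.38 percentage points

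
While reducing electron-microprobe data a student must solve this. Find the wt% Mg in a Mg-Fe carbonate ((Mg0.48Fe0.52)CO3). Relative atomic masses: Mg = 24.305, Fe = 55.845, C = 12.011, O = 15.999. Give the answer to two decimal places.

Molar mass of (Mg0.48Fe0.52)CO3: 0.48×24.305 + 0.52×55.845 + 1×12.011 + 3×15.999 = 100.714 g/mol.
Mass of Mg per formula unit: 0.48 × 24.305 = 11.666 g.
Weight fraction Mg = 11.666 / 100.714 = 0.1158.

11.58 mass %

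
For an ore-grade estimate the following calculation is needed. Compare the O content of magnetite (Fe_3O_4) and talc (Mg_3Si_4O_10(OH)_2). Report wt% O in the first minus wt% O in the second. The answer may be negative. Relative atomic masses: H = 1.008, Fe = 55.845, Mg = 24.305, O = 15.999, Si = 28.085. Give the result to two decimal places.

-22.98 percentage points

First mineral: 63.996 g O in 231.531 g formula = 27.64 wt% O.
Second mineral: 191.988 g O in 379.259 g formula = 50.62 wt% O.
27.64% − 50.62% gives a difference of -22.98 percentage points.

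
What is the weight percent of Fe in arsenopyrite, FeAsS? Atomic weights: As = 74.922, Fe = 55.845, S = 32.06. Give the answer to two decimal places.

34.30 wt%

Molar mass of FeAsS: 1×55.845 + 1×74.922 + 1×32.06 = 162.827 g/mol.
Mass of Fe per formula unit: 1 × 55.845 = 55.845 g.
Weight fraction Fe = 55.845 / 162.827 = 0.3430.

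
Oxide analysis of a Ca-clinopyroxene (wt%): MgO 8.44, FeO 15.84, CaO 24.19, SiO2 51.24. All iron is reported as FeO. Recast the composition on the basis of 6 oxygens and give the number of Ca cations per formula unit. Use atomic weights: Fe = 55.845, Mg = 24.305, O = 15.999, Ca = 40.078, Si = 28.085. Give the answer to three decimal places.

MgO: 8.44/40.304 = 0.20941 mol → 0.20941 mol Mg, 0.20941 mol O.
FeO: 15.84/71.844 = 0.22048 mol → 0.22048 mol Fe, 0.22048 mol O.
CaO: 24.19/56.077 = 0.43137 mol → 0.43137 mol Ca, 0.43137 mol O.
SiO2: 51.24/60.083 = 0.85282 mol → 0.85282 mol Si, 1.70564 mol O.
Total oxygen = 2.56690 mol. Normalization factor = 6/2.56690 = 2.33745.
Ca per 6 O = 0.43137 × 2.33745 = 1.008.

1.008 Ca apfu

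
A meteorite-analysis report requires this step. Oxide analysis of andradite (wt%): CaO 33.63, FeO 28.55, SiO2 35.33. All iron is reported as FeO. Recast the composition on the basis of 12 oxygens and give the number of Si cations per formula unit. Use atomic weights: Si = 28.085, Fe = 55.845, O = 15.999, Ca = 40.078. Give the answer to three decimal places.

3.247 Si apfu

CaO: 33.63/56.077 = 0.59971 mol → 0.59971 mol Ca, 0.59971 mol O.
FeO: 28.55/71.844 = 0.39739 mol → 0.39739 mol Fe, 0.39739 mol O.
SiO2: 35.33/60.083 = 0.58802 mol → 0.58802 mol Si, 1.17604 mol O.
Total oxygen = 2.17314 mol. Normalization factor = 12/2.17314 = 5.52196.
Si per 12 O = 0.58802 × 5.52196 = 3.247.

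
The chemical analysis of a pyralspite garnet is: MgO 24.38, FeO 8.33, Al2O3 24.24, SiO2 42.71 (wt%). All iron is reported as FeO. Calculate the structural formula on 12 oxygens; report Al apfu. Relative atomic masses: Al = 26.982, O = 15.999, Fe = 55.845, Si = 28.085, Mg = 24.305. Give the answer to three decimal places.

1.998 Al apfu

MgO (M=40.304): mol = 0.60490; Mg = 0.60490, O = 0.60490.
FeO (M=71.844): mol = 0.11595; Fe = 0.11595, O = 0.11595.
Al2O3 (M=101.961): mol = 0.23774; Al = 0.47548, O = 0.71322.
SiO2 (M=60.083): mol = 0.71085; Si = 0.71085, O = 1.42170.
ΣO = 2.85577; factor = 12/ΣO = 4.20202.
Al apfu = 0.47548 × 4.20202 = 1.998.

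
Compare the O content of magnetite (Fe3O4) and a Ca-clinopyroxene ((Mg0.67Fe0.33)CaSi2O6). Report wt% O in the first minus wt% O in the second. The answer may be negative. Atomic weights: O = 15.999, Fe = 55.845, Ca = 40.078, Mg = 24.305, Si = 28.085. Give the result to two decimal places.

First mineral: 63.996 g O in 231.531 g formula = 27.64 wt% O.
Second mineral: 95.994 g O in 226.955 g formula = 42.30 wt% O.
27.64% − 42.30% gives a difference of -14.66 percentage points.

-14.66 percentage points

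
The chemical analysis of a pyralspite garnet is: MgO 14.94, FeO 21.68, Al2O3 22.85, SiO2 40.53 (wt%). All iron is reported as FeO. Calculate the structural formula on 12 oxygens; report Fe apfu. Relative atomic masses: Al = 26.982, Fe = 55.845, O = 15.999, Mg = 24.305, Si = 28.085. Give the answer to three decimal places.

1.344 Fe apfu

14.94 wt% MgO ÷ 40.304 g/mol = 0.37068 mol, giving 0.37068 Mg and 0.37068 O.
21.68 wt% FeO ÷ 71.844 g/mol = 0.30176 mol, giving 0.30176 Fe and 0.30176 O.
22.85 wt% Al2O3 ÷ 101.961 g/mol = 0.22411 mol, giving 0.44822 Al and 0.67233 O.
40.53 wt% SiO2 ÷ 60.083 g/mol = 0.67457 mol, giving 0.67457 Si and 1.34914 O.
Oxygen sums to 2.69391; scaling by 12/2.69391 = 4.45449 puts the formula on 12 O.
Fe: 0.30176 × 4.45449 = 1.344 atoms per formula unit.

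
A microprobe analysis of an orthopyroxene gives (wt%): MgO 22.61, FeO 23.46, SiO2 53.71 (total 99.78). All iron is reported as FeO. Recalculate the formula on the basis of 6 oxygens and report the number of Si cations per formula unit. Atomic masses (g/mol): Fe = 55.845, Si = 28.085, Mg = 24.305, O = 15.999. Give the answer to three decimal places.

2.005 Si apfu

22.61 wt% MgO ÷ 40.304 g/mol = 0.56099 mol, giving 0.56099 Mg and 0.56099 O.
23.46 wt% FeO ÷ 71.844 g/mol = 0.32654 mol, giving 0.32654 Fe and 0.32654 O.
53.71 wt% SiO2 ÷ 60.083 g/mol = 0.89393 mol, giving 0.89393 Si and 1.78786 O.
Oxygen sums to 2.67539; scaling by 6/2.67539 = 2.24266 puts the formula on 6 O.
Si: 0.89393 × 2.24266 = 2.005 atoms per formula unit.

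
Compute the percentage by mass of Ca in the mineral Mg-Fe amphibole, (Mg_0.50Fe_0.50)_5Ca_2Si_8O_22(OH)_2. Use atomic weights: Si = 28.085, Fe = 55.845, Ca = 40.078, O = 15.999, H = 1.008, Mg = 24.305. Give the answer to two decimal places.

8.99 mass %

M((Mg_0.50Fe_0.50)_5Ca_2Si_8O_22(OH)_2) = 891.203 g/mol.
Ca contributes 2 × 40.078 = 80.156 g per mole.
80.156/891.203 = 0.0899 → 8.99%.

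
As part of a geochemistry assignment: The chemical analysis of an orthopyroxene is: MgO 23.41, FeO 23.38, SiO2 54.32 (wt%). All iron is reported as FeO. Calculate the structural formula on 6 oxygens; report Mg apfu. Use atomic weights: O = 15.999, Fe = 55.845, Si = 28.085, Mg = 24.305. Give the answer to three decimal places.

1.284 Mg apfu

MgO (M=40.304): mol = 0.58084; Mg = 0.58084, O = 0.58084.
FeO (M=71.844): mol = 0.32543; Fe = 0.32543, O = 0.32543.
SiO2 (M=60.083): mol = 0.90408; Si = 0.90408, O = 1.80816.
ΣO = 2.71443; factor = 6/ΣO = 2.21041.
Mg apfu = 0.58084 × 2.21041 = 1.284.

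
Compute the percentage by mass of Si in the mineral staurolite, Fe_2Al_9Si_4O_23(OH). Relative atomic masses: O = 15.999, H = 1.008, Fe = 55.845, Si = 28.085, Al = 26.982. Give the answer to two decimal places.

Molar mass of Fe_2Al_9Si_4O_23(OH): 2×55.845 + 9×26.982 + 4×28.085 + 24×15.999 + 1×1.008 = 851.852 g/mol.
Mass of Si per formula unit: 4 × 28.085 = 112.340 g.
Weight fraction Si = 112.340 / 851.852 = 0.1319.

13.19 mass %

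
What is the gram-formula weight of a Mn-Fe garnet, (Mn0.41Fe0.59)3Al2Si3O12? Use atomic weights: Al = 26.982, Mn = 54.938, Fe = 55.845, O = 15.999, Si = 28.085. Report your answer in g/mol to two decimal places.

496.63 g/mol

M = 1.23*54.938 + 1.77*55.845 + 2*26.982 + 3*28.085 + 12*15.999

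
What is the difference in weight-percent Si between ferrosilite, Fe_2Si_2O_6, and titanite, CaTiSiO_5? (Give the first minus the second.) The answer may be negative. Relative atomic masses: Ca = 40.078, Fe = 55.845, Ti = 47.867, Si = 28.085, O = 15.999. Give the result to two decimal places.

M(Fe_2Si_2O_6) = 263.854 g/mol, so wt% Si = 56.170/263.854 × 100 = 21.29%.
M(CaTiSiO_5) = 196.025 g/mol, so wt% Si = 28.085/196.025 × 100 = 14.33%.
21.29 − 14.33 = 6.96 pp.

6.96 percentage points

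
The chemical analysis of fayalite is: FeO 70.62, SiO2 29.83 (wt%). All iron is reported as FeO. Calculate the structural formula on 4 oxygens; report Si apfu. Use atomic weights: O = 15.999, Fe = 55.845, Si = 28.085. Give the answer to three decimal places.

1.005 Si apfu

70.62 wt% FeO ÷ 71.844 g/mol = 0.98296 mol, giving 0.98296 Fe and 0.98296 O.
29.83 wt% SiO2 ÷ 60.083 g/mol = 0.49648 mol, giving 0.49648 Si and 0.99296 O.
Oxygen sums to 1.97592; scaling by 4/1.97592 = 2.02437 puts the formula on 4 O.
Si: 0.49648 × 2.02437 = 1.005 atoms per formula unit.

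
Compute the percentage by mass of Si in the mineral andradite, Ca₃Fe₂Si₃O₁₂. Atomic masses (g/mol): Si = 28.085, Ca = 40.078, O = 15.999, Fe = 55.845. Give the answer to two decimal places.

16.58 wt%

Molar mass of Ca₃Fe₂Si₃O₁₂: 3·40.078 + 2·55.845 + 3·28.085 + 12·15.999 = 508.167 g/mol.
Mass of Si per formula unit: 3 × 28.085 = 84.255 g.
Weight fraction Si = 84.255 / 508.167 = 0.1658.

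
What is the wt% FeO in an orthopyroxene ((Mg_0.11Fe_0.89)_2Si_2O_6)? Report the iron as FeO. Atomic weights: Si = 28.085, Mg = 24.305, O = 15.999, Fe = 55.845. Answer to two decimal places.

M((Mg_0.11Fe_0.89)_2Si_2O_6) = 256.915 g/mol; M(FeO) = 71.844 g/mol.
Moles FeO per formula unit = 1.78 Fe ÷ 1 = 1.7800.
FeO fraction = (1.7800 × 71.844) / 256.915 = 127.882/256.915 = 0.4978.

49.78 wt%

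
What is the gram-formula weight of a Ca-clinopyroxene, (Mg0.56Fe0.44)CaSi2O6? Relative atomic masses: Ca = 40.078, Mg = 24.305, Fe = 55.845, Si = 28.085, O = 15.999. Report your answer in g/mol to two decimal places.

The formula mass is the sum 0.56·24.305 + 0.44·55.845 + 1·40.078 + 2·28.085 + 6·15.999.

230.42 g/mol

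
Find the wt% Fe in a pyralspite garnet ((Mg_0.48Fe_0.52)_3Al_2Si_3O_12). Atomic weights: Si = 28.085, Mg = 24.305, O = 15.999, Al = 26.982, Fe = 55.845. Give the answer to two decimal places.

Formula mass = 1.44·24.305 + 1.56·55.845 + 2·26.982 + 3·28.085 + 12·15.999 = 452.324 g/mol, of which 87.118 g is Fe.
So Fe makes up 87.118/452.324 = 0.1926 of the mass, i.e. 19.26%.

19.26 mass %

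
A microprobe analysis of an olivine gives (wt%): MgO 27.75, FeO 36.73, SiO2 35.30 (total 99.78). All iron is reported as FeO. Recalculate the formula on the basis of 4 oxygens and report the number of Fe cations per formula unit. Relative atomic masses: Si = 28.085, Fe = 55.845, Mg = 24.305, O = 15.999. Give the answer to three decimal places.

MgO: 27.75/40.304 = 0.68852 mol → 0.68852 mol Mg, 0.68852 mol O.
FeO: 36.73/71.844 = 0.51125 mol → 0.51125 mol Fe, 0.51125 mol O.
SiO2: 35.30/60.083 = 0.58752 mol → 0.58752 mol Si, 1.17504 mol O.
Total oxygen = 2.37481 mol. Normalization factor = 4/2.37481 = 1.68435.
Fe per 4 O = 0.51125 × 1.68435 = 0.861.

0.861 Fe apfu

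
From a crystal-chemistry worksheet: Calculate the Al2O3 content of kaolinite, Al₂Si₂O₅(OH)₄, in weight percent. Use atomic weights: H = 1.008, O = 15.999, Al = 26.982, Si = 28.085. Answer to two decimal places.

Formula mass = 258.157 g/mol.
2 Al → 1.0000 mol Al2O3 per formula unit; M(Al2O3) = 101.961, so Al2O3 mass = 101.961 g.
101.961/258.157 × 100 = 39.50 wt%.

39.50 wt%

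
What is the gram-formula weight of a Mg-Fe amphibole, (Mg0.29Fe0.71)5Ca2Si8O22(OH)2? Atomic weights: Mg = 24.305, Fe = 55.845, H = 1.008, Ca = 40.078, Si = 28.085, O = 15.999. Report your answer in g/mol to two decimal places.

924.32 g/mol

M = 1.45×24.305 + 3.55×55.845 + 2×40.078 + 8×28.085 + 24×15.999 + 2×1.008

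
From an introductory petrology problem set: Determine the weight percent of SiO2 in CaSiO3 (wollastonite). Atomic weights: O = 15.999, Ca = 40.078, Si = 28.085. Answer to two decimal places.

51.72 wt%

Molar mass of CaSiO3 = 1*40.078 + 1*28.085 + 3*15.999 = 116.160 g/mol.
Each formula unit contains 1 Si, equivalent to 1/1 = 1.0000 mol SiO2.
M(SiO2) = 1×28.085 + 2×15.999 = 60.083 g/mol.
Mass of SiO2 per formula unit = 1.0000 × 60.083 = 60.083 g.
SiO2 wt% = 60.083 / 116.160 × 100 = 51.72%.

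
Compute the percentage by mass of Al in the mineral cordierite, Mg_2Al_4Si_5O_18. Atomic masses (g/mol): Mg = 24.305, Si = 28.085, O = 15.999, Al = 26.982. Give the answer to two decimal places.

18.45 mass %

M(Mg_2Al_4Si_5O_18) = 584.945 g/mol.
Al contributes 4 × 26.982 = 107.928 g per mole.
107.928/584.945 = 0.1845 → 18.45%.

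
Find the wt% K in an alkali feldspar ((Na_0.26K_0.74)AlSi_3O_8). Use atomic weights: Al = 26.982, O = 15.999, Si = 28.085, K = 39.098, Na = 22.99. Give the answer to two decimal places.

10.55 weight percent

M((Na_0.26K_0.74)AlSi_3O_8) = 274.139 g/mol.
K contributes 0.74 × 39.098 = 28.933 g per mole.
28.933/274.139 = 0.1055 → 10.55%.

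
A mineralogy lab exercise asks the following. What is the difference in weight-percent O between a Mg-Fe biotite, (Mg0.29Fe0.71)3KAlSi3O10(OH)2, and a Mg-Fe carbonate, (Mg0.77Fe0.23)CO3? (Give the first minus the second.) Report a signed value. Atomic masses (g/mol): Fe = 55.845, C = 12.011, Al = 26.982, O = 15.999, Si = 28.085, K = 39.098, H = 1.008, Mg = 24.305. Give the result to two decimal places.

O in (Mg0.29Fe0.71)3KAlSi3O10(OH)2: molar mass 484.434 g/mol; 12×15.999 = 191.988 g → 39.63 wt%.
O in (Mg0.77Fe0.23)CO3: molar mass 91.567 g/mol; 3×15.999 = 47.997 g → 52.42 wt%.
Difference = 39.63 − 52.42 = -12.79 percentage points.

-12.79 percentage points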